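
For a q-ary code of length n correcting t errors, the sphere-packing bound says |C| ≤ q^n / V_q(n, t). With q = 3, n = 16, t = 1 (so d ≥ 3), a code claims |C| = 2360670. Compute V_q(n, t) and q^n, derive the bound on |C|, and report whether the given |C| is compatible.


V_q(n, t) = 33, q^n = 43046721, Hamming bound = 1304446, |C| = 2360670 > bound (violated).

Step 1: Compute V_q(n, t) = Σ_{j=0}^1 C(n, j) (q−1)^j.
  j = 0: C(16,0)·(2)^0 = 1·1 = 1.
  j = 1: C(16,1)·(2)^1 = 16·2 = 32.
  V_q(n, t) = 1 + 32 = 33.
Step 2: q^n = 3^16 = 43046721.
Step 3: Hamming bound ⌊q^n / V_q(n,t)⌋ = ⌊43046721/33⌋ = 1304446.
Step 4: Compare |C| = 2360670 to 1304446: violated.
The claimed |C| lies above the Hamming bound, so no 3-ary code of length 16 with d ≥ 3 can have 2360670 codewords.


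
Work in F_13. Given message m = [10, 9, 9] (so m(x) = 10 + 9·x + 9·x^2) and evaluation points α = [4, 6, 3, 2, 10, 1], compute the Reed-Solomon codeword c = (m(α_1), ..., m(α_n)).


c = [8, 11, 1, 12, 12, 2]

Message polynomial: m(x) = 10 + 9·x + 9·x^2 (mod 13).
For each evaluation point α_i, compute m(α_i) mod 13:
  α_1 = 4: Horner steps 9 → 6 → 8, so m(4) = 8.
  α_2 = 6: Horner steps 9 → 11 → 11, so m(6) = 11.
  α_3 = 3: Horner steps 9 → 10 → 1, so m(3) = 1.
  α_4 = 2: Horner steps 9 → 1 → 12, so m(2) = 12.
  α_5 = 10: Horner steps 9 → 8 → 12, so m(10) = 12.
  α_6 = 1: Horner steps 9 → 5 → 2, so m(1) = 2.
Codeword c = [8, 11, 1, 12, 12, 2] ∈ F_13^6.


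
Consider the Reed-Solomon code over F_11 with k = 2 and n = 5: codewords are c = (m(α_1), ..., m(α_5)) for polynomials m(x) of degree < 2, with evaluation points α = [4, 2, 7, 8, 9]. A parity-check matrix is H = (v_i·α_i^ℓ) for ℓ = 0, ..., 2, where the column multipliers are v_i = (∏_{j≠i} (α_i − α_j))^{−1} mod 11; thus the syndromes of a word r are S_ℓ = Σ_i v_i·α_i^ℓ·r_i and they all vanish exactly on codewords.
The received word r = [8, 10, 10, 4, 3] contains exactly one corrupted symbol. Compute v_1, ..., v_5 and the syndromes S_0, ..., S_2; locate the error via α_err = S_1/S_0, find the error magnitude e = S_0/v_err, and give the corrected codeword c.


S = (2, 3, 10), error at position 3, error magnitude e = 5, c = [8, 10, 5, 4, 3].

Step 1: column multipliers v_i = (∏_{j≠i}(α_i − α_j))^{−1} mod 11.
  i = 1 (α = 4): (4−2)(4−7)(4−8)(4−9) = 2·(−3)·(−4)·(−5) = −120 ≡ 1, so v_1 = 1^{−1} = 1 (mod 11).
  i = 2 (α = 2): (2−4)(2−7)(2−8)(2−9) = (−2)·(−5)·(−6)·(−7) = 420 ≡ 2, so v_2 = 2^{−1} = 6 (mod 11).
  i = 3 (α = 7): (7−4)(7−2)(7−8)(7−9) = 3·5·(−1)·(−2) = 30 ≡ 8, so v_3 = 8^{−1} = 7 (mod 11).
  i = 4 (α = 8): (8−4)(8−2)(8−7)(8−9) = 4·6·1·(−1) = −24 ≡ 9, so v_4 = 9^{−1} = 5 (mod 11).
  i = 5 (α = 9): (9−4)(9−2)(9−7)(9−8) = 5·7·2·1 = 70 ≡ 4, so v_5 = 4^{−1} = 3 (mod 11).
  v = [1, 6, 7, 5, 3].
Step 2: syndromes of r = [8, 10, 10, 4, 3] (all sums mod 11).
  S_0 = Σ v_i r_i = 1·8 + 6·10 + 7·10 + 5·4 + 3·3 = 167 ≡ 2.
  S_1 = Σ v_i α_i r_i = 1·4·8 + 6·2·10 + 7·7·10 + 5·8·4 + 3·9·3 = 883 ≡ 3.
  α_i^2 mod 11 = [5, 4, 5, 9, 4].
  S_2 = Σ v_i α_i^2 r_i = 1·5·8 + 6·4·10 + 7·5·10 + 5·9·4 + 3·4·3 = 846 ≡ 10.
  S = (2, 3, 10) ≠ 0, so r is not a codeword (an error is present).
Step 3: locate the error. For a single error e at position i, S_ℓ = v_i·e·α_i^ℓ, so α_err = S_1/S_0.
  S_0^{−1} = 2^{−1} = 6 (mod 11), so α_err = 3·6 = 18 ≡ 7 = α_3. Error position i = 3.
  Consistency check: S_2/S_1 = 10·4 = 40 ≡ 7 = α_err ✓ (single-error assumption holds).
Step 4: error magnitude e = S_0/v_3 = S_0·∏_{j≠3}(α_3 − α_j) = 2·8 = 16 ≡ 5 (mod 11).
Step 5: correct position 3: c_3 = r_3 − e = 10 − 5 ≡ 5 (mod 11). Hence c = [8, 10, 5, 4, 3].
  Check: interpolating c through the α_i gives m(x) = 1 + 10·x (degree < 2) with m(α_i) = c_i for every i, so c is indeed a codeword.


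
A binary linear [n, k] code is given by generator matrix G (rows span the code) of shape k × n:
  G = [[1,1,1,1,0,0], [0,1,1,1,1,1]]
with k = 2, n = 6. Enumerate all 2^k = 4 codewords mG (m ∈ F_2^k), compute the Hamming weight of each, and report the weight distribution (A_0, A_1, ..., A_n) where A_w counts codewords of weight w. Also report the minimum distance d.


Weight distribution: A_0 = 1, A_3 = 1, A_4 = 1, A_5 = 1. Minimum distance d = 3.

Enumerate all 2^2 = 4 messages m ∈ F_2^2.
For each, compute codeword c = mG in F_2^6, then tally its weight.
  m = 00 → c = 000000, weight = 0.
  m = 10 → c = 111100, weight = 4.
  m = 01 → c = 011111, weight = 5.
  m = 11 → c = 100011, weight = 3.
Tally weights:
  weight 0: 1 codewords.
  weight 3: 1 codewords.
  weight 4: 1 codewords.
  weight 5: 1 codewords.
Minimum distance d = smallest w > 0 with A_w > 0 = 3.
Sanity: Σ A_w = 4 = 2^2 = 4 ✓.


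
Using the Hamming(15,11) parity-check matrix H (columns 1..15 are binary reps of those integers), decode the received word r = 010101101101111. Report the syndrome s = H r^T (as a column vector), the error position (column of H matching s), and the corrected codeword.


s = (0, 1, 0, 0)^T, error position = 4, corrected codeword c = 010001101101111

Compute s = H r^T mod 2 one row at a time:
  s_1 = 0 + 1 + 1 + 0 + 1 + 1 + 1 + 1 = 6 ≡ 0 (mod 2).
  s_2 = 1 + 0 + 1 + 1 + 1 + 1 + 1 + 1 = 7 ≡ 1 (mod 2).
  s_3 = 1 + 0 + 1 + 1 + 1 + 0 + 1 + 1 = 6 ≡ 0 (mod 2).
  s_4 = 0 + 0 + 0 + 1 + 1 + 0 + 1 + 1 = 4 ≡ 0 (mod 2).
s = (0, 1, 0, 0)^T — this equals column 4 of H (binary 0100), so error is at position 4.
Correct: flip bit 4 of r = 010101101101111 to get c = 010001101101111.


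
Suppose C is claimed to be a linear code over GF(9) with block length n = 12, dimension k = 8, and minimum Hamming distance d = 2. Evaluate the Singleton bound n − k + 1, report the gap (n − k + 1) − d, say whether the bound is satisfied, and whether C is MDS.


Singleton RHS = n − k + 1 = 5, slack = 3, bound satisfied, not MDS.

Singleton bound: d ≤ n − k + 1.
Here n = 12, k = 8, so n − k + 1 = 5.
Given d = 2, check d ≤ 5: YES.
Slack = (n − k + 1) − d = 3.
The code is NOT MDS (slack = 3 > 0).
Description: the claimed parameters are [12, 8, 2]_9; such a code would be non-MDS.


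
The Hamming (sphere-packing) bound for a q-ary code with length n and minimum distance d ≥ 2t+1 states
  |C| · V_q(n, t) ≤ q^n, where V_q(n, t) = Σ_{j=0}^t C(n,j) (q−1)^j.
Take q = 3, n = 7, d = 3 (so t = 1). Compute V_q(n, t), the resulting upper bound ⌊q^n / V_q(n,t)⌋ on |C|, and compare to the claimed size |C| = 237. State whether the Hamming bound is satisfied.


V_q(n, t) = 15, q^n = 2187, Hamming bound = 145, |C| = 237 > bound (violated).

Step 1: Compute V_q(n, t) = Σ_{j=0}^1 C(n, j) (q−1)^j.
  j = 0: C(7,0)·(2)^0 = 1·1 = 1.
  j = 1: C(7,1)·(2)^1 = 7·2 = 14.
  V_q(n, t) = 1 + 14 = 15.
Step 2: q^n = 3^7 = 2187.
Step 3: Hamming bound ⌊q^n / V_q(n,t)⌋ = ⌊2187/15⌋ = 145.
Step 4: Compare |C| = 237 to 145: violated.
The claimed |C| lies above the Hamming bound, so no 3-ary code of length 7 with d ≥ 3 can have 237 codewords.


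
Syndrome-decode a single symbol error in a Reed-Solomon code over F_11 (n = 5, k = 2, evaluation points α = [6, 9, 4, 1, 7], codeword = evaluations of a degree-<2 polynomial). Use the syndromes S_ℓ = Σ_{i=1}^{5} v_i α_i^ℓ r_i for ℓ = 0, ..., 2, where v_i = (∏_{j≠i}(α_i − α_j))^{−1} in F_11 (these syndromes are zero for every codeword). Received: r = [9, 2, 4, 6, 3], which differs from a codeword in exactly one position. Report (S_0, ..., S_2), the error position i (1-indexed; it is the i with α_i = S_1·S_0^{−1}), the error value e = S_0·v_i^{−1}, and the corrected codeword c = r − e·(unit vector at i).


S = (3, 1, 4), error at position 3, error magnitude e = 5, c = [9, 2, 10, 6, 3].

Step 1: column multipliers v_i = (∏_{j≠i}(α_i − α_j))^{−1} mod 11.
  i = 1 (α = 6): (6−9)(6−4)(6−1)(6−7) = (−3)·2·5·(−1) = 30 ≡ 8, so v_1 = 8^{−1} = 7 (mod 11).
  i = 2 (α = 9): (9−6)(9−4)(9−1)(9−7) = 3·5·8·2 = 240 ≡ 9, so v_2 = 9^{−1} = 5 (mod 11).
  i = 3 (α = 4): (4−6)(4−9)(4−1)(4−7) = (−2)·(−5)·3·(−3) = −90 ≡ 9, so v_3 = 9^{−1} = 5 (mod 11).
  i = 4 (α = 1): (1−6)(1−9)(1−4)(1−7) = (−5)·(−8)·(−3)·(−6) = 720 ≡ 5, so v_4 = 5^{−1} = 9 (mod 11).
  i = 5 (α = 7): (7−6)(7−9)(7−4)(7−1) = 1·(−2)·3·6 = −36 ≡ 8, so v_5 = 8^{−1} = 7 (mod 11).
  v = [7, 5, 5, 9, 7].
Step 2: syndromes of r = [9, 2, 4, 6, 3] (all sums mod 11).
  S_0 = Σ v_i r_i = 7·9 + 5·2 + 5·4 + 9·6 + 7·3 = 168 ≡ 3.
  S_1 = Σ v_i α_i r_i = 7·6·9 + 5·9·2 + 5·4·4 + 9·1·6 + 7·7·3 = 749 ≡ 1.
  α_i^2 mod 11 = [3, 4, 5, 1, 5].
  S_2 = Σ v_i α_i^2 r_i = 7·3·9 + 5·4·2 + 5·5·4 + 9·1·6 + 7·5·3 = 488 ≡ 4.
  S = (3, 1, 4) ≠ 0, so r is not a codeword (an error is present).
Step 3: locate the error. For a single error e at position i, S_ℓ = v_i·e·α_i^ℓ, so α_err = S_1/S_0.
  S_0^{−1} = 3^{−1} = 4 (mod 11), so α_err = 1·4 = 4 ≡ 4 = α_3. Error position i = 3.
  Consistency check: S_2/S_1 = 4·1 = 4 ≡ 4 = α_err ✓ (single-error assumption holds).
Step 4: error magnitude e = S_0/v_3 = S_0·∏_{j≠3}(α_3 − α_j) = 3·9 = 27 ≡ 5 (mod 11).
Step 5: correct position 3: c_3 = r_3 − e = 4 − 5 ≡ 10 (mod 11). Hence c = [9, 2, 10, 6, 3].
  Check: interpolating c through the α_i gives m(x) = 1 + 5·x (degree < 2) with m(α_i) = c_i for every i, so c is indeed a codeword.


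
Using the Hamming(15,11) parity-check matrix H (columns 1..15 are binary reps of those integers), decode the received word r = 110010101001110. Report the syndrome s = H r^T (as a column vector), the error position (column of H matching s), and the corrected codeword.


s = (0, 1, 1, 1)^T, error position = 7, corrected codeword c = 110010001001110

Compute s = H r^T mod 2 one row at a time:
  s_1 = 0 + 1 + 0 + 0 + 1 + 1 + 1 + 0 = 4 ≡ 0 (mod 2).
  s_2 = 0 + 1 + 0 + 1 + 1 + 1 + 1 + 0 = 5 ≡ 1 (mod 2).
  s_3 = 1 + 0 + 0 + 1 + 0 + 0 + 1 + 0 = 3 ≡ 1 (mod 2).
  s_4 = 1 + 0 + 1 + 1 + 1 + 0 + 1 + 0 = 5 ≡ 1 (mod 2).
s = (0, 1, 1, 1)^T — this equals column 7 of H (binary 0111), so error is at position 7.
Correct: flip bit 7 of r = 110010101001110 to get c = 110010001001110.


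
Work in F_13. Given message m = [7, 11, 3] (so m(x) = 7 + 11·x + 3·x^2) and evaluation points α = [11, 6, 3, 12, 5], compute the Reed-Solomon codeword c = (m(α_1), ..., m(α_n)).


c = [10, 12, 2, 12, 7]

Message polynomial: m(x) = 7 + 11·x + 3·x^2 (mod 13).
For each evaluation point α_i, compute m(α_i) mod 13:
  α_1 = 11: Horner steps 3 → 5 → 10, so m(11) = 10.
  α_2 = 6: Horner steps 3 → 3 → 12, so m(6) = 12.
  α_3 = 3: Horner steps 3 → 7 → 2, so m(3) = 2.
  α_4 = 12: Horner steps 3 → 8 → 12, so m(12) = 12.
  α_5 = 5: Horner steps 3 → 0 → 7, so m(5) = 7.
Codeword c = [10, 12, 2, 12, 7] ∈ F_13^5.


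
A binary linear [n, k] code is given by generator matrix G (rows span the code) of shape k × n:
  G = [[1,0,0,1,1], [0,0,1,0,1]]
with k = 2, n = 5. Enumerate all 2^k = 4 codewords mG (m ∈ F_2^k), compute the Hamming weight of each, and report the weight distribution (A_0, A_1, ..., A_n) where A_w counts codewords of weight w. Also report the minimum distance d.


Weight distribution: A_0 = 1, A_2 = 1, A_3 = 2. Minimum distance d = 2.

Enumerate all 2^2 = 4 messages m ∈ F_2^2.
For each, compute codeword c = mG in F_2^5, then tally its weight.
  m = 00 → c = 00000, weight = 0.
  m = 10 → c = 10011, weight = 3.
  m = 01 → c = 00101, weight = 2.
  m = 11 → c = 10110, weight = 3.
Tally weights:
  weight 0: 1 codewords.
  weight 2: 1 codewords.
  weight 3: 2 codewords.
Minimum distance d = smallest w > 0 with A_w > 0 = 2.
Sanity: Σ A_w = 4 = 2^2 = 4 ✓.


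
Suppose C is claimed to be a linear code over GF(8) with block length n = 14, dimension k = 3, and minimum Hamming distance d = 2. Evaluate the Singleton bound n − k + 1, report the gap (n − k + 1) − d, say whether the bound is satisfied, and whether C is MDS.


Singleton RHS = n − k + 1 = 12, slack = 10, bound satisfied, not MDS.

Singleton bound: d ≤ n − k + 1.
Here n = 14, k = 3, so n − k + 1 = 12.
Given d = 2, check d ≤ 12: YES.
Slack = (n − k + 1) − d = 10.
The code is NOT MDS (slack = 10 > 0).
Description: the claimed parameters are [14, 3, 2]_8; such a code would be non-MDS.


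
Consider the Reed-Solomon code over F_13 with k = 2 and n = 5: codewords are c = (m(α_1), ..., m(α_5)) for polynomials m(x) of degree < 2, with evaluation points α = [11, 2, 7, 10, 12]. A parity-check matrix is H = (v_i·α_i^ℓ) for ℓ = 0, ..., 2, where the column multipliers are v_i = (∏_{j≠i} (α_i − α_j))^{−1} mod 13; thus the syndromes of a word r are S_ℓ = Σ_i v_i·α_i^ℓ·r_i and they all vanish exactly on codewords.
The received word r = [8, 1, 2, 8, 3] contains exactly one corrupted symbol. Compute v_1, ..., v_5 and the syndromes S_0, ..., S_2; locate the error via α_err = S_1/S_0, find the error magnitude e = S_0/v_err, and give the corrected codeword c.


S = (11, 6, 8), error at position 4, error magnitude e = 8, c = [8, 1, 2, 0, 3].

Step 1: column multipliers v_i = (∏_{j≠i}(α_i − α_j))^{−1} mod 13.
  i = 1 (α = 11): (11−2)(11−7)(11−10)(11−12) = 9·4·1·(−1) = −36 ≡ 3, so v_1 = 3^{−1} = 9 (mod 13).
  i = 2 (α = 2): (2−11)(2−7)(2−10)(2−12) = (−9)·(−5)·(−8)·(−10) = 3600 ≡ 12, so v_2 = 12^{−1} = 12 (mod 13).
  i = 3 (α = 7): (7−11)(7−2)(7−10)(7−12) = (−4)·5·(−3)·(−5) = −300 ≡ 12, so v_3 = 12^{−1} = 12 (mod 13).
  i = 4 (α = 10): (10−11)(10−2)(10−7)(10−12) = (−1)·8·3·(−2) = 48 ≡ 9, so v_4 = 9^{−1} = 3 (mod 13).
  i = 5 (α = 12): (12−11)(12−2)(12−7)(12−10) = 1·10·5·2 = 100 ≡ 9, so v_5 = 9^{−1} = 3 (mod 13).
  v = [9, 12, 12, 3, 3].
Step 2: syndromes of r = [8, 1, 2, 8, 3] (all sums mod 13).
  S_0 = Σ v_i r_i = 9·8 + 12·1 + 12·2 + 3·8 + 3·3 = 141 ≡ 11.
  S_1 = Σ v_i α_i r_i = 9·11·8 + 12·2·1 + 12·7·2 + 3·10·8 + 3·12·3 = 1332 ≡ 6.
  α_i^2 mod 13 = [4, 4, 10, 9, 1].
  S_2 = Σ v_i α_i^2 r_i = 9·4·8 + 12·4·1 + 12·10·2 + 3·9·8 + 3·1·3 = 801 ≡ 8.
  S = (11, 6, 8) ≠ 0, so r is not a codeword (an error is present).
Step 3: locate the error. For a single error e at position i, S_ℓ = v_i·e·α_i^ℓ, so α_err = S_1/S_0.
  S_0^{−1} = 11^{−1} = 6 (mod 13), so α_err = 6·6 = 36 ≡ 10 = α_4. Error position i = 4.
  Consistency check: S_2/S_1 = 8·11 = 88 ≡ 10 = α_err ✓ (single-error assumption holds).
Step 4: error magnitude e = S_0/v_4 = S_0·∏_{j≠4}(α_4 − α_j) = 11·9 = 99 ≡ 8 (mod 13).
Step 5: correct position 4: c_4 = r_4 − e = 8 − 8 ≡ 0 (mod 13). Hence c = [8, 1, 2, 0, 3].
  Check: interpolating c through the α_i gives m(x) = 11 + 8·x (degree < 2) with m(α_i) = c_i for every i, so c is indeed a codeword.


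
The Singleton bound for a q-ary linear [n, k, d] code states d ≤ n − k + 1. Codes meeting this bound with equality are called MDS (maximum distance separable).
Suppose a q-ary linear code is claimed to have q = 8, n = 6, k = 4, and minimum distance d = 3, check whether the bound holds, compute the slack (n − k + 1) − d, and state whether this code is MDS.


Singleton RHS = n − k + 1 = 3, slack = 0, bound satisfied, MDS.

Singleton bound: d ≤ n − k + 1.
Here n = 6, k = 4, so n − k + 1 = 3.
Given d = 3, check d ≤ 3: YES.
Slack = (n − k + 1) − d = 0.
The code is MDS (slack = 0).
Description: the claimed parameters are [6, 4, 3]_8; such a code would be MDS (meets Singleton bound).


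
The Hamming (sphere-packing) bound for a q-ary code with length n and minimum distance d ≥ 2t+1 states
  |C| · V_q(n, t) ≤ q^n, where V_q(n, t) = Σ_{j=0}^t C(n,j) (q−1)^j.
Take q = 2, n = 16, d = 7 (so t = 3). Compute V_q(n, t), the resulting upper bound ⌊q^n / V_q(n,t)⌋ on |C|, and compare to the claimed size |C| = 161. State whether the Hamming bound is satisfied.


V_q(n, t) = 697, q^n = 65536, Hamming bound = 94, |C| = 161 > bound (violated).

Step 1: Compute V_q(n, t) = Σ_{j=0}^3 C(n, j) (q−1)^j.
  j = 0: C(16,0)·(1)^0 = 1·1 = 1.
  j = 1: C(16,1)·(1)^1 = 16·1 = 16.
  j = 2: C(16,2)·(1)^2 = 120·1 = 120.
  j = 3: C(16,3)·(1)^3 = 560·1 = 560.
  V_q(n, t) = 1 + 16 + 120 + 560 = 697.
Step 2: q^n = 2^16 = 65536.
Step 3: Hamming bound ⌊q^n / V_q(n,t)⌋ = ⌊65536/697⌋ = 94.
Step 4: Compare |C| = 161 to 94: violated.
The claimed |C| lies above the Hamming bound, so no 2-ary code of length 16 with d ≥ 7 can have 161 codewords.


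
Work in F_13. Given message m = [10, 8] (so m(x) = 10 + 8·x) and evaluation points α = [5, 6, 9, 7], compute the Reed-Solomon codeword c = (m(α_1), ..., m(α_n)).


c = [11, 6, 4, 1]

Message polynomial: m(x) = 10 + 8·x (mod 13).
For each evaluation point α_i, compute m(α_i) mod 13:
  α_1 = 5: Horner steps 8 → 11, so m(5) = 11.
  α_2 = 6: Horner steps 8 → 6, so m(6) = 6.
  α_3 = 9: Horner steps 8 → 4, so m(9) = 4.
  α_4 = 7: Horner steps 8 → 1, so m(7) = 1.
Codeword c = [11, 6, 4, 1] ∈ F_13^4.


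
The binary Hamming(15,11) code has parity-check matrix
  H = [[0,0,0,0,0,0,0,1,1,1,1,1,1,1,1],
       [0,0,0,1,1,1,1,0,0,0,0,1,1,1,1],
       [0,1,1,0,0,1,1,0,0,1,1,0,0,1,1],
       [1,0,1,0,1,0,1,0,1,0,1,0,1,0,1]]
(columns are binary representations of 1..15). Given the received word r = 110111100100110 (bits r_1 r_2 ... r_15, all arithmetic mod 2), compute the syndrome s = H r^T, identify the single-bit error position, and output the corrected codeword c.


s = (1, 0, 1, 0)^T, error position = 10, corrected codeword c = 110111100000110

Compute s = H r^T mod 2 one row at a time:
  s_1 = 0 + 0 + 1 + 0 + 0 + 1 + 1 + 0 = 3 ≡ 1 (mod 2).
  s_2 = 1 + 1 + 1 + 1 + 0 + 1 + 1 + 0 = 6 ≡ 0 (mod 2).
  s_3 = 1 + 0 + 1 + 1 + 1 + 0 + 1 + 0 = 5 ≡ 1 (mod 2).
  s_4 = 1 + 0 + 1 + 1 + 0 + 0 + 1 + 0 = 4 ≡ 0 (mod 2).
s = (1, 0, 1, 0)^T — this equals column 10 of H (binary 1010), so error is at position 10.
Correct: flip bit 10 of r = 110111100100110 to get c = 110111100000110.


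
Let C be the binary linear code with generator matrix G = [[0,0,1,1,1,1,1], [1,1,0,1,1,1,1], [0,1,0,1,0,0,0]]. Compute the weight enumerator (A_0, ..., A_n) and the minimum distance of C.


Weight distribution: A_0 = 1, A_2 = 1, A_3 = 2, A_4 = 1, A_5 = 2, A_6 = 1. Minimum distance d = 2.

Enumerate all 2^3 = 8 messages m ∈ F_2^3.
For each, compute codeword c = mG in F_2^7, then tally its weight.
  m = 000 → c = 0000000, weight = 0.
  m = 100 → c = 0011111, weight = 5.
  m = 010 → c = 1101111, weight = 6.
  m = 110 → c = 1110000, weight = 3.
  m = 001 → c = 0101000, weight = 2.
  m = 101 → c = 0110111, weight = 5.
  m = 011 → c = 1000111, weight = 4.
  m = 111 → c = 1011000, weight = 3.
Tally weights:
  weight 0: 1 codewords.
  weight 2: 1 codewords.
  weight 3: 2 codewords.
  weight 4: 1 codewords.
  weight 5: 2 codewords.
  weight 6: 1 codewords.
Minimum distance d = smallest w > 0 with A_w > 0 = 2.
Sanity: Σ A_w = 8 = 2^3 = 8 ✓.


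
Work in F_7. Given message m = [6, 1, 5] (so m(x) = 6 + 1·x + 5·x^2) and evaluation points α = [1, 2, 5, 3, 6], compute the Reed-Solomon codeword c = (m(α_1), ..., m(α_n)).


c = [5, 0, 3, 5, 3]

Message polynomial: m(x) = 6 + 1·x + 5·x^2 (mod 7).
For each evaluation point α_i, compute m(α_i) mod 7:
  α_1 = 1: Horner steps 5 → 6 → 5, so m(1) = 5.
  α_2 = 2: Horner steps 5 → 4 → 0, so m(2) = 0.
  α_3 = 5: Horner steps 5 → 5 → 3, so m(5) = 3.
  α_4 = 3: Horner steps 5 → 2 → 5, so m(3) = 5.
  α_5 = 6: Horner steps 5 → 3 → 3, so m(6) = 3.
Codeword c = [5, 0, 3, 5, 3] ∈ F_7^5.


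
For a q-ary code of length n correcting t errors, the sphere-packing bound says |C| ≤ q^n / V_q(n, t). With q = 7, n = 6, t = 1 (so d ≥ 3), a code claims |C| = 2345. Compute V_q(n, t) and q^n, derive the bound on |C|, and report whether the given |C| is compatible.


V_q(n, t) = 37, q^n = 117649, Hamming bound = 3179, |C| = 2345 ≤ bound (satisfied).

Step 1: Compute V_q(n, t) = Σ_{j=0}^1 C(n, j) (q−1)^j.
  j = 0: C(6,0)·(6)^0 = 1·1 = 1.
  j = 1: C(6,1)·(6)^1 = 6·6 = 36.
  V_q(n, t) = 1 + 36 = 37.
Step 2: q^n = 7^6 = 117649.
Step 3: Hamming bound ⌊q^n / V_q(n,t)⌋ = ⌊117649/37⌋ = 3179.
Step 4: Compare |C| = 2345 to 3179: satisfied.
The claimed |C| lies below the Hamming bound.


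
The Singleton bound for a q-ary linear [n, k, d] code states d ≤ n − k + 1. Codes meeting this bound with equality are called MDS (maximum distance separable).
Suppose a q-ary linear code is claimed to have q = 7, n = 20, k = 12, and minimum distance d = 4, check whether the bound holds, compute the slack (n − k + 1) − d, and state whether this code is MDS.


Singleton RHS = n − k + 1 = 9, slack = 5, bound satisfied, not MDS.

Singleton bound: d ≤ n − k + 1.
Here n = 20, k = 12, so n − k + 1 = 9.
Given d = 4, check d ≤ 9: YES.
Slack = (n − k + 1) − d = 5.
The code is NOT MDS (slack = 5 > 0).
Description: the claimed parameters are [20, 12, 4]_7; such a code would be non-MDS.


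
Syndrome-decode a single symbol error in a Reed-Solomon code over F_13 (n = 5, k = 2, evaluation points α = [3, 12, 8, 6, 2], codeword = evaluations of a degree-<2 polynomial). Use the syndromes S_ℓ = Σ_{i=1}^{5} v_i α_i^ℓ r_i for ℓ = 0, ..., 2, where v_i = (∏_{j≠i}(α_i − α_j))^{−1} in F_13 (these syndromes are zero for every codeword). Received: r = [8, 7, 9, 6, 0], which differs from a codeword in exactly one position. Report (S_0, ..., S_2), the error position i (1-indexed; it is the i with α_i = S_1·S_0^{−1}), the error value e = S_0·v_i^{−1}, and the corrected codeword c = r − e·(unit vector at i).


S = (9, 4, 9), error at position 2, error magnitude e = 5, c = [8, 2, 9, 6, 0].

Step 1: column multipliers v_i = (∏_{j≠i}(α_i − α_j))^{−1} mod 13.
  i = 1 (α = 3): (3−12)(3−8)(3−6)(3−2) = (−9)·(−5)·(−3)·1 = −135 ≡ 8, so v_1 = 8^{−1} = 5 (mod 13).
  i = 2 (α = 12): (12−3)(12−8)(12−6)(12−2) = 9·4·6·10 = 2160 ≡ 2, so v_2 = 2^{−1} = 7 (mod 13).
  i = 3 (α = 8): (8−3)(8−12)(8−6)(8−2) = 5·(−4)·2·6 = −240 ≡ 7, so v_3 = 7^{−1} = 2 (mod 13).
  i = 4 (α = 6): (6−3)(6−12)(6−8)(6−2) = 3·(−6)·(−2)·4 = 144 ≡ 1, so v_4 = 1^{−1} = 1 (mod 13).
  i = 5 (α = 2): (2−3)(2−12)(2−8)(2−6) = (−1)·(−10)·(−6)·(−4) = 240 ≡ 6, so v_5 = 6^{−1} = 11 (mod 13).
  v = [5, 7, 2, 1, 11].
Step 2: syndromes of r = [8, 7, 9, 6, 0] (all sums mod 13).
  S_0 = Σ v_i r_i = 5·8 + 7·7 + 2·9 + 1·6 + 11·0 = 113 ≡ 9.
  S_1 = Σ v_i α_i r_i = 5·3·8 + 7·12·7 + 2·8·9 + 1·6·6 + 11·2·0 = 888 ≡ 4.
  α_i^2 mod 13 = [9, 1, 12, 10, 4].
  S_2 = Σ v_i α_i^2 r_i = 5·9·8 + 7·1·7 + 2·12·9 + 1·10·6 + 11·4·0 = 685 ≡ 9.
  S = (9, 4, 9) ≠ 0, so r is not a codeword (an error is present).
Step 3: locate the error. For a single error e at position i, S_ℓ = v_i·e·α_i^ℓ, so α_err = S_1/S_0.
  S_0^{−1} = 9^{−1} = 3 (mod 13), so α_err = 4·3 = 12 ≡ 12 = α_2. Error position i = 2.
  Consistency check: S_2/S_1 = 9·10 = 90 ≡ 12 = α_err ✓ (single-error assumption holds).
Step 4: error magnitude e = S_0/v_2 = S_0·∏_{j≠2}(α_2 − α_j) = 9·2 = 18 ≡ 5 (mod 13).
Step 5: correct position 2: c_2 = r_2 − e = 7 − 5 ≡ 2 (mod 13). Hence c = [8, 2, 9, 6, 0].
  Check: interpolating c through the α_i gives m(x) = 10 + 8·x (degree < 2) with m(α_i) = c_i for every i, so c is indeed a codeword.


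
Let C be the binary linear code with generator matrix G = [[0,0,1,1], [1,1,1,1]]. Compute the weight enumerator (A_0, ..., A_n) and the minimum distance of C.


Weight distribution: A_0 = 1, A_2 = 2, A_4 = 1. Minimum distance d = 2.

Enumerate all 2^2 = 4 messages m ∈ F_2^2.
For each, compute codeword c = mG in F_2^4, then tally its weight.
  m = 00 → c = 0000, weight = 0.
  m = 10 → c = 0011, weight = 2.
  m = 01 → c = 1111, weight = 4.
  m = 11 → c = 1100, weight = 2.
Tally weights:
  weight 0: 1 codewords.
  weight 2: 2 codewords.
  weight 4: 1 codewords.
Minimum distance d = smallest w > 0 with A_w > 0 = 2.
Sanity: Σ A_w = 4 = 2^2 = 4 ✓.


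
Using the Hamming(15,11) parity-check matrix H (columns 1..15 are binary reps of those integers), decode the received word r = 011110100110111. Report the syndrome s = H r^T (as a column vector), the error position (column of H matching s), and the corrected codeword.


s = (1, 0, 1, 0)^T, error position = 10, corrected codeword c = 011110100010111

Compute s = H r^T mod 2 one row at a time:
  s_1 = 0 + 0 + 1 + 1 + 0 + 1 + 1 + 1 = 5 ≡ 1 (mod 2).
  s_2 = 1 + 1 + 0 + 1 + 0 + 1 + 1 + 1 = 6 ≡ 0 (mod 2).
  s_3 = 1 + 1 + 0 + 1 + 1 + 1 + 1 + 1 = 7 ≡ 1 (mod 2).
  s_4 = 0 + 1 + 1 + 1 + 0 + 1 + 1 + 1 = 6 ≡ 0 (mod 2).
s = (1, 0, 1, 0)^T — this equals column 10 of H (binary 1010), so error is at position 10.
Correct: flip bit 10 of r = 011110100110111 to get c = 011110100010111.


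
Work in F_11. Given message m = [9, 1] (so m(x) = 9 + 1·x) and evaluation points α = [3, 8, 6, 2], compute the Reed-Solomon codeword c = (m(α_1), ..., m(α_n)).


c = [1, 6, 4, 0]

Message polynomial: m(x) = 9 + 1·x (mod 11).
For each evaluation point α_i, compute m(α_i) mod 11:
  α_1 = 3: Horner steps 1 → 1, so m(3) = 1.
  α_2 = 8: Horner steps 1 → 6, so m(8) = 6.
  α_3 = 6: Horner steps 1 → 4, so m(6) = 4.
  α_4 = 2: Horner steps 1 → 0, so m(2) = 0.
Codeword c = [1, 6, 4, 0] ∈ F_11^4.


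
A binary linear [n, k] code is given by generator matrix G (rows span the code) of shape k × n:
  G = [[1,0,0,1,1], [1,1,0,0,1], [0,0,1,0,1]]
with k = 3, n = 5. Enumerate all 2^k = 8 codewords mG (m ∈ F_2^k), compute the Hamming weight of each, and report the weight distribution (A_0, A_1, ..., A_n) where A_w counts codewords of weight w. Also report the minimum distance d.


Weight distribution: A_0 = 1, A_2 = 2, A_3 = 4, A_4 = 1. Minimum distance d = 2.

Enumerate all 2^3 = 8 messages m ∈ F_2^3.
For each, compute codeword c = mG in F_2^5, then tally its weight.
  m = 000 → c = 00000, weight = 0.
  m = 100 → c = 10011, weight = 3.
  m = 010 → c = 11001, weight = 3.
  m = 110 → c = 01010, weight = 2.
  m = 001 → c = 00101, weight = 2.
  m = 101 → c = 10110, weight = 3.
  m = 011 → c = 11100, weight = 3.
  m = 111 → c = 01111, weight = 4.
Tally weights:
  weight 0: 1 codewords.
  weight 2: 2 codewords.
  weight 3: 4 codewords.
  weight 4: 1 codewords.
Minimum distance d = smallest w > 0 with A_w > 0 = 2.
Sanity: Σ A_w = 8 = 2^3 = 8 ✓.


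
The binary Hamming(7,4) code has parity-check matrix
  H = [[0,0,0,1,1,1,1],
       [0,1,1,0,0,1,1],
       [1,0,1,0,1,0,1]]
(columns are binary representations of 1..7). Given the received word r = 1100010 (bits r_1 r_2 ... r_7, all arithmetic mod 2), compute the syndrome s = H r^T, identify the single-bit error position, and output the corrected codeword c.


s = (1, 0, 1)^T, error position = 5, corrected codeword c = 1100110

Compute s = H r^T mod 2 one row at a time:
  s_1 = 0 + 0 + 1 + 0 = 1 ≡ 1 (mod 2).
  s_2 = 1 + 0 + 1 + 0 = 2 ≡ 0 (mod 2).
  s_3 = 1 + 0 + 0 + 0 = 1 ≡ 1 (mod 2).
s = (1, 0, 1)^T — this equals column 5 of H (binary 101), so error is at position 5.
Correct: flip bit 5 of r = 1100010 to get c = 1100110.


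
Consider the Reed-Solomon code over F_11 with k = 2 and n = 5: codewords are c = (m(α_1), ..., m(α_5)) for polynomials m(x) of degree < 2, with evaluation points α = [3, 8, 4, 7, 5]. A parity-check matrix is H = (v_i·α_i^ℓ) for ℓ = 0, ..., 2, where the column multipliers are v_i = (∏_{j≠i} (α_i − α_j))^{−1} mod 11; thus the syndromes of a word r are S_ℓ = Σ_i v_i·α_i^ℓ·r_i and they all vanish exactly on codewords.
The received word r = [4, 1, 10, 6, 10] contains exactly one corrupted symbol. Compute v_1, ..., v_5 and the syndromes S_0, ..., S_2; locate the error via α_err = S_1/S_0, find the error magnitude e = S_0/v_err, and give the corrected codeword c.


S = (5, 3, 4), error at position 5, error magnitude e = 5, c = [4, 1, 10, 6, 5].

Step 1: column multipliers v_i = (∏_{j≠i}(α_i − α_j))^{−1} mod 11.
  i = 1 (α = 3): (3−8)(3−4)(3−7)(3−5) = (−5)·(−1)·(−4)·(−2) = 40 ≡ 7, so v_1 = 7^{−1} = 8 (mod 11).
  i = 2 (α = 8): (8−3)(8−4)(8−7)(8−5) = 5·4·1·3 = 60 ≡ 5, so v_2 = 5^{−1} = 9 (mod 11).
  i = 3 (α = 4): (4−3)(4−8)(4−7)(4−5) = 1·(−4)·(−3)·(−1) = −12 ≡ 10, so v_3 = 10^{−1} = 10 (mod 11).
  i = 4 (α = 7): (7−3)(7−8)(7−4)(7−5) = 4·(−1)·3·2 = −24 ≡ 9, so v_4 = 9^{−1} = 5 (mod 11).
  i = 5 (α = 5): (5−3)(5−8)(5−4)(5−7) = 2·(−3)·1·(−2) = 12 ≡ 1, so v_5 = 1^{−1} = 1 (mod 11).
  v = [8, 9, 10, 5, 1].
Step 2: syndromes of r = [4, 1, 10, 6, 10] (all sums mod 11).
  S_0 = Σ v_i r_i = 8·4 + 9·1 + 10·10 + 5·6 + 1·10 = 181 ≡ 5.
  S_1 = Σ v_i α_i r_i = 8·3·4 + 9·8·1 + 10·4·10 + 5·7·6 + 1·5·10 = 828 ≡ 3.
  α_i^2 mod 11 = [9, 9, 5, 5, 3].
  S_2 = Σ v_i α_i^2 r_i = 8·9·4 + 9·9·1 + 10·5·10 + 5·5·6 + 1·3·10 = 1049 ≡ 4.
  S = (5, 3, 4) ≠ 0, so r is not a codeword (an error is present).
Step 3: locate the error. For a single error e at position i, S_ℓ = v_i·e·α_i^ℓ, so α_err = S_1/S_0.
  S_0^{−1} = 5^{−1} = 9 (mod 11), so α_err = 3·9 = 27 ≡ 5 = α_5. Error position i = 5.
  Consistency check: S_2/S_1 = 4·4 = 16 ≡ 5 = α_err ✓ (single-error assumption holds).
Step 4: error magnitude e = S_0/v_5 = S_0·∏_{j≠5}(α_5 − α_j) = 5·1 = 5 ≡ 5 (mod 11).
Step 5: correct position 5: c_5 = r_5 − e = 10 − 5 ≡ 5 (mod 11). Hence c = [4, 1, 10, 6, 5].
  Check: interpolating c through the α_i gives m(x) = 8 + 6·x (degree < 2) with m(α_i) = c_i for every i, so c is indeed a codeword.


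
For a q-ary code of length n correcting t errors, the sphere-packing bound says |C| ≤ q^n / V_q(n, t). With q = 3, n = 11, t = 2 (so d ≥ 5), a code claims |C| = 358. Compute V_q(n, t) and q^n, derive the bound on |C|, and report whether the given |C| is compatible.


V_q(n, t) = 243, q^n = 177147, Hamming bound = 729, |C| = 358 ≤ bound (satisfied).

Step 1: Compute V_q(n, t) = Σ_{j=0}^2 C(n, j) (q−1)^j.
  j = 0: C(11,0)·(2)^0 = 1·1 = 1.
  j = 1: C(11,1)·(2)^1 = 11·2 = 22.
  j = 2: C(11,2)·(2)^2 = 55·4 = 220.
  V_q(n, t) = 1 + 22 + 220 = 243.
Step 2: q^n = 3^11 = 177147.
Step 3: Hamming bound ⌊q^n / V_q(n,t)⌋ = ⌊177147/243⌋ = 729.
Step 4: Compare |C| = 358 to 729: satisfied.
The claimed |C| lies below the Hamming bound.


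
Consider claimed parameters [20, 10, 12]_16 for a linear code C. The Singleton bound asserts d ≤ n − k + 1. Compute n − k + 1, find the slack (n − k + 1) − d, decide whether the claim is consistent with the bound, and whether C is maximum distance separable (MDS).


Singleton RHS = n − k + 1 = 11, slack = -1, bound violated (no such code; not MDS).

Singleton bound: d ≤ n − k + 1.
Here n = 20, k = 10, so n − k + 1 = 11.
Given d = 12, check d ≤ 11: NO.
Slack = (n − k + 1) − d = -1.
The slack is negative: d = 12 exceeds n − k + 1 = 11 by 1, so the Singleton bound is violated and no linear [20, 10, 12]_16 code can exist. In particular it is not MDS (MDS requires d = n − k + 1 exactly).
Description: the claimed parameters are [20, 10, 12]_16; such a code would be impossible (violates the Singleton bound).


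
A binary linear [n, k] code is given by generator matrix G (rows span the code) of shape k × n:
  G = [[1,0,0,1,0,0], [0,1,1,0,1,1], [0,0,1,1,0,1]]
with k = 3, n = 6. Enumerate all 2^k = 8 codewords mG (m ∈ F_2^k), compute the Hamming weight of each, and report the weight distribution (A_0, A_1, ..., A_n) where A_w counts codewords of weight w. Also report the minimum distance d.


Weight distribution: A_0 = 1, A_2 = 1, A_3 = 4, A_4 = 1, A_6 = 1. Minimum distance d = 2.

Enumerate all 2^3 = 8 messages m ∈ F_2^3.
For each, compute codeword c = mG in F_2^6, then tally its weight.
  m = 000 → c = 000000, weight = 0.
  m = 100 → c = 100100, weight = 2.
  m = 010 → c = 011011, weight = 4.
  m = 110 → c = 111111, weight = 6.
  m = 001 → c = 001101, weight = 3.
  m = 101 → c = 101001, weight = 3.
  m = 011 → c = 010110, weight = 3.
  m = 111 → c = 110010, weight = 3.
Tally weights:
  weight 0: 1 codewords.
  weight 2: 1 codewords.
  weight 3: 4 codewords.
  weight 4: 1 codewords.
  weight 6: 1 codewords.
Minimum distance d = smallest w > 0 with A_w > 0 = 2.
Sanity: Σ A_w = 8 = 2^3 = 8 ✓.


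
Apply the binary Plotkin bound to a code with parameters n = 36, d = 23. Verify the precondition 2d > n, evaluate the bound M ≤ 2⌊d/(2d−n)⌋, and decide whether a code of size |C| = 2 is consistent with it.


Plotkin bound M ≤ 4; given |C| = 2 ≤ bound (satisfied).

Check applicability: 2d = 46, n = 36.
2d − n = 10 > 0, so Plotkin applies.
Compute d/(2d−n) = 23/10 ≈ 2.3000.
⌊d/(2d−n)⌋ = 2.
Plotkin bound: M ≤ 2·2 = 4.
Given |C| = 2, check: satisfied.
This |C| is below the Plotkin bound.


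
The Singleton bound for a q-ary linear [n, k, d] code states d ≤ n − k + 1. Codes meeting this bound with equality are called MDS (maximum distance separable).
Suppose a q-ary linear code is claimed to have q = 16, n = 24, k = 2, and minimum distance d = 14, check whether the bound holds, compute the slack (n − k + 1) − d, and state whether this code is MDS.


Singleton RHS = n − k + 1 = 23, slack = 9, bound satisfied, not MDS.

Singleton bound: d ≤ n − k + 1.
Here n = 24, k = 2, so n − k + 1 = 23.
Given d = 14, check d ≤ 23: YES.
Slack = (n − k + 1) − d = 9.
The code is NOT MDS (slack = 9 > 0).
Description: the claimed parameters are [24, 2, 14]_16; such a code would be non-MDS.


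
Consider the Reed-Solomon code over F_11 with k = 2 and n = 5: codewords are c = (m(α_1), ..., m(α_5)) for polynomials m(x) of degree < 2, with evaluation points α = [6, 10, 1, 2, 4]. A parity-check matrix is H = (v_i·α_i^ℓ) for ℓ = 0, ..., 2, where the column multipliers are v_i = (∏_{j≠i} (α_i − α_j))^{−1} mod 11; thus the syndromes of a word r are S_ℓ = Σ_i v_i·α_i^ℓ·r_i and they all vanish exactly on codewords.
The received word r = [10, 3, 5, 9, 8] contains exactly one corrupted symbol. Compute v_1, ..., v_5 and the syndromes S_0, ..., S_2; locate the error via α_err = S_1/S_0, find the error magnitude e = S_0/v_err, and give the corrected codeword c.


S = (7, 3, 6), error at position 4, error magnitude e = 3, c = [10, 3, 5, 6, 8].

Step 1: column multipliers v_i = (∏_{j≠i}(α_i − α_j))^{−1} mod 11.
  i = 1 (α = 6): (6−10)(6−1)(6−2)(6−4) = (−4)·5·4·2 = −160 ≡ 5, so v_1 = 5^{−1} = 9 (mod 11).
  i = 2 (α = 10): (10−6)(10−1)(10−2)(10−4) = 4·9·8·6 = 1728 ≡ 1, so v_2 = 1^{−1} = 1 (mod 11).
  i = 3 (α = 1): (1−6)(1−10)(1−2)(1−4) = (−5)·(−9)·(−1)·(−3) = 135 ≡ 3, so v_3 = 3^{−1} = 4 (mod 11).
  i = 4 (α = 2): (2−6)(2−10)(2−1)(2−4) = (−4)·(−8)·1·(−2) = −64 ≡ 2, so v_4 = 2^{−1} = 6 (mod 11).
  i = 5 (α = 4): (4−6)(4−10)(4−1)(4−2) = (−2)·(−6)·3·2 = 72 ≡ 6, so v_5 = 6^{−1} = 2 (mod 11).
  v = [9, 1, 4, 6, 2].
Step 2: syndromes of r = [10, 3, 5, 9, 8] (all sums mod 11).
  S_0 = Σ v_i r_i = 9·10 + 1·3 + 4·5 + 6·9 + 2·8 = 183 ≡ 7.
  S_1 = Σ v_i α_i r_i = 9·6·10 + 1·10·3 + 4·1·5 + 6·2·9 + 2·4·8 = 762 ≡ 3.
  α_i^2 mod 11 = [3, 1, 1, 4, 5].
  S_2 = Σ v_i α_i^2 r_i = 9·3·10 + 1·1·3 + 4·1·5 + 6·4·9 + 2·5·8 = 589 ≡ 6.
  S = (7, 3, 6) ≠ 0, so r is not a codeword (an error is present).
Step 3: locate the error. For a single error e at position i, S_ℓ = v_i·e·α_i^ℓ, so α_err = S_1/S_0.
  S_0^{−1} = 7^{−1} = 8 (mod 11), so α_err = 3·8 = 24 ≡ 2 = α_4. Error position i = 4.
  Consistency check: S_2/S_1 = 6·4 = 24 ≡ 2 = α_err ✓ (single-error assumption holds).
Step 4: error magnitude e = S_0/v_4 = S_0·∏_{j≠4}(α_4 − α_j) = 7·2 = 14 ≡ 3 (mod 11).
Step 5: correct position 4: c_4 = r_4 − e = 9 − 3 ≡ 6 (mod 11). Hence c = [10, 3, 5, 6, 8].
  Check: interpolating c through the α_i gives m(x) = 4 + 1·x (degree < 2) with m(α_i) = c_i for every i, so c is indeed a codeword.


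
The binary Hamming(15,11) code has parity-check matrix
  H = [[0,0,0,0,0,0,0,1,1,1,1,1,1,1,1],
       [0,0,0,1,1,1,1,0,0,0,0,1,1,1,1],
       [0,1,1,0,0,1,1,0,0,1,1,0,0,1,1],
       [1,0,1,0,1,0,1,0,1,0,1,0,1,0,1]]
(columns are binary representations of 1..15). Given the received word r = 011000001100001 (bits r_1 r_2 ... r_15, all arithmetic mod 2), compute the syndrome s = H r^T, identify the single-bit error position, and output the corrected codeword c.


s = (1, 1, 0, 1)^T, error position = 13, corrected codeword c = 011000001100101

Compute s = H r^T mod 2 one row at a time:
  s_1 = 0 + 1 + 1 + 0 + 0 + 0 + 0 + 1 = 3 ≡ 1 (mod 2).
  s_2 = 0 + 0 + 0 + 0 + 0 + 0 + 0 + 1 = 1 ≡ 1 (mod 2).
  s_3 = 1 + 1 + 0 + 0 + 1 + 0 + 0 + 1 = 4 ≡ 0 (mod 2).
  s_4 = 0 + 1 + 0 + 0 + 1 + 0 + 0 + 1 = 3 ≡ 1 (mod 2).
s = (1, 1, 0, 1)^T — this equals column 13 of H (binary 1101), so error is at position 13.
Correct: flip bit 13 of r = 011000001100001 to get c = 011000001100101.


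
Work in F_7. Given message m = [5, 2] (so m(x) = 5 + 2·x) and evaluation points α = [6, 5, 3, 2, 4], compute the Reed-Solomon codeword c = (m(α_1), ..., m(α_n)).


c = [3, 1, 4, 2, 6]

Message polynomial: m(x) = 5 + 2·x (mod 7).
For each evaluation point α_i, compute m(α_i) mod 7:
  α_1 = 6: Horner steps 2 → 3, so m(6) = 3.
  α_2 = 5: Horner steps 2 → 1, so m(5) = 1.
  α_3 = 3: Horner steps 2 → 4, so m(3) = 4.
  α_4 = 2: Horner steps 2 → 2, so m(2) = 2.
  α_5 = 4: Horner steps 2 → 6, so m(4) = 6.
Codeword c = [3, 1, 4, 2, 6] ∈ F_7^5.


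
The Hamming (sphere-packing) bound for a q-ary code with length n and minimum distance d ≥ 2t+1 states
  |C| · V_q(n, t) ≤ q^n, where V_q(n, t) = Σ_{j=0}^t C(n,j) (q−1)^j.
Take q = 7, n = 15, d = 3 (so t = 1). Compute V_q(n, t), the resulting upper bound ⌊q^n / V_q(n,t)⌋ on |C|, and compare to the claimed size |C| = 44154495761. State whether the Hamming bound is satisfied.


V_q(n, t) = 91, q^n = 4747561509943, Hamming bound = 52171005603, |C| = 44154495761 ≤ bound (satisfied).

Step 1: Compute V_q(n, t) = Σ_{j=0}^1 C(n, j) (q−1)^j.
  j = 0: C(15,0)·(6)^0 = 1·1 = 1.
  j = 1: C(15,1)·(6)^1 = 15·6 = 90.
  V_q(n, t) = 1 + 90 = 91.
Step 2: q^n = 7^15 = 4747561509943.
Step 3: Hamming bound ⌊q^n / V_q(n,t)⌋ = ⌊4747561509943/91⌋ = 52171005603.
Step 4: Compare |C| = 44154495761 to 52171005603: satisfied.
The claimed |C| lies below the Hamming bound.


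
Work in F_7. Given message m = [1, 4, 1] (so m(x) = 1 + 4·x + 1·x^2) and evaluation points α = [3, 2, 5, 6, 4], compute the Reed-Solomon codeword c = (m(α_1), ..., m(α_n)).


c = [1, 6, 4, 5, 5]

Message polynomial: m(x) = 1 + 4·x + 1·x^2 (mod 7).
For each evaluation point α_i, compute m(α_i) mod 7:
  α_1 = 3: Horner steps 1 → 0 → 1, so m(3) = 1.
  α_2 = 2: Horner steps 1 → 6 → 6, so m(2) = 6.
  α_3 = 5: Horner steps 1 → 2 → 4, so m(5) = 4.
  α_4 = 6: Horner steps 1 → 3 → 5, so m(6) = 5.
  α_5 = 4: Horner steps 1 → 1 → 5, so m(4) = 5.
Codeword c = [1, 6, 4, 5, 5] ∈ F_7^5.


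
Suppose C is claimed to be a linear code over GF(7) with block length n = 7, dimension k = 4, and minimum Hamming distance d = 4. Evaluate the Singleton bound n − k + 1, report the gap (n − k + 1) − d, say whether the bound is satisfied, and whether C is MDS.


Singleton RHS = n − k + 1 = 4, slack = 0, bound satisfied, MDS.

Singleton bound: d ≤ n − k + 1.
Here n = 7, k = 4, so n − k + 1 = 4.
Given d = 4, check d ≤ 4: YES.
Slack = (n − k + 1) − d = 0.
The code is MDS (slack = 0).
Description: the claimed parameters are [7, 4, 4]_7; such a code would be MDS (meets Singleton bound).


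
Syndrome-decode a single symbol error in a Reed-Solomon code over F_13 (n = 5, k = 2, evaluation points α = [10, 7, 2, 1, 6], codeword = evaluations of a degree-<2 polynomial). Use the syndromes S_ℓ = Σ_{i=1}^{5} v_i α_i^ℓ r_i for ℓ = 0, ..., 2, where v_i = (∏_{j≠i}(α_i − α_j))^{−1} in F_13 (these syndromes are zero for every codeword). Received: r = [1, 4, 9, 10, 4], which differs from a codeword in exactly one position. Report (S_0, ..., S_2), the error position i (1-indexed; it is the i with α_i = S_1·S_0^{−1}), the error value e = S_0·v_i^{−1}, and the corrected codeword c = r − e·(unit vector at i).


S = (6, 10, 8), error at position 5, error magnitude e = 12, c = [1, 4, 9, 10, 5].

Step 1: column multipliers v_i = (∏_{j≠i}(α_i − α_j))^{−1} mod 13.
  i = 1 (α = 10): (10−7)(10−2)(10−1)(10−6) = 3·8·9·4 = 864 ≡ 6, so v_1 = 6^{−1} = 11 (mod 13).
  i = 2 (α = 7): (7−10)(7−2)(7−1)(7−6) = (−3)·5·6·1 = −90 ≡ 1, so v_2 = 1^{−1} = 1 (mod 13).
  i = 3 (α = 2): (2−10)(2−7)(2−1)(2−6) = (−8)·(−5)·1·(−4) = −160 ≡ 9, so v_3 = 9^{−1} = 3 (mod 13).
  i = 4 (α = 1): (1−10)(1−7)(1−2)(1−6) = (−9)·(−6)·(−1)·(−5) = 270 ≡ 10, so v_4 = 10^{−1} = 4 (mod 13).
  i = 5 (α = 6): (6−10)(6−7)(6−2)(6−1) = (−4)·(−1)·4·5 = 80 ≡ 2, so v_5 = 2^{−1} = 7 (mod 13).
  v = [11, 1, 3, 4, 7].
Step 2: syndromes of r = [1, 4, 9, 10, 4] (all sums mod 13).
  S_0 = Σ v_i r_i = 11·1 + 1·4 + 3·9 + 4·10 + 7·4 = 110 ≡ 6.
  S_1 = Σ v_i α_i r_i = 11·10·1 + 1·7·4 + 3·2·9 + 4·1·10 + 7·6·4 = 400 ≡ 10.
  α_i^2 mod 13 = [9, 10, 4, 1, 10].
  S_2 = Σ v_i α_i^2 r_i = 11·9·1 + 1·10·4 + 3·4·9 + 4·1·10 + 7·10·4 = 567 ≡ 8.
  S = (6, 10, 8) ≠ 0, so r is not a codeword (an error is present).
Step 3: locate the error. For a single error e at position i, S_ℓ = v_i·e·α_i^ℓ, so α_err = S_1/S_0.
  S_0^{−1} = 6^{−1} = 11 (mod 13), so α_err = 10·11 = 110 ≡ 6 = α_5. Error position i = 5.
  Consistency check: S_2/S_1 = 8·4 = 32 ≡ 6 = α_err ✓ (single-error assumption holds).
Step 4: error magnitude e = S_0/v_5 = S_0·∏_{j≠5}(α_5 − α_j) = 6·2 = 12 ≡ 12 (mod 13).
Step 5: correct position 5: c_5 = r_5 − e = 4 − 12 ≡ 5 (mod 13). Hence c = [1, 4, 9, 10, 5].
  Check: interpolating c through the α_i gives m(x) = 11 + 12·x (degree < 2) with m(α_i) = c_i for every i, so c is indeed a codeword.
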